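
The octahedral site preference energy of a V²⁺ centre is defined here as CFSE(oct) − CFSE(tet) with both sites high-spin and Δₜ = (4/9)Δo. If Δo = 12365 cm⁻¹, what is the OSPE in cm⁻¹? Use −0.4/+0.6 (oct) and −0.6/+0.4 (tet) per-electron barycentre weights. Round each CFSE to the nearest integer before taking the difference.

V²⁺: group 5, so d-count = 5 − 2 = 3.
Octahedral (high-spin): t₂g³ eg⁰, CFSE = 3(−0.4) + 0(+0.6) = -1.2Δo = -1.2 × 12365 = -14838 cm⁻¹.
In a tetrahedral site the filling is e² t₂¹: CFSE(tet) = -0.8Δₜ = -0.8 × (4/9)(12365) = -4396 cm⁻¹.
OSPE = CFSE(oct) − CFSE(tet) = -14838 − (-4396) = -10442 cm⁻¹.

-10442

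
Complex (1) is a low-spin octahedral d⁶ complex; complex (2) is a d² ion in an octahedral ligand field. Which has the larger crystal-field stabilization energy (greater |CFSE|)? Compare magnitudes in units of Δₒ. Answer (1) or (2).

(1)

(1): t2g^6 e_g^0, CFSE = -2.4Δₒ.
(2): t₂g² eg⁰, CFSE = -0.8Δₒ.
So (1) has the larger |CFSE|.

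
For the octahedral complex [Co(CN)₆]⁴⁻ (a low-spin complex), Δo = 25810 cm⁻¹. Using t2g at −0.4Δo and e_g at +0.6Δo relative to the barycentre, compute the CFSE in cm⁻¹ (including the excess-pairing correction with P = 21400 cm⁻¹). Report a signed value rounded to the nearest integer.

-25058

Each CN⁻ contributes -1; 6 × (-1) = -6. With overall charge -4, Co is in the +2 oxidation state.
Co sits in group 9; removing 2 electrons leaves Co²⁺ with 9 − 2 = 7 d electrons.
Configuration: t2g^6 e_g^1.
CFSE(orbital) = 6×(-0.4Δo) + 1×(0.6Δo) = -1.8Δo; with Δo = 25810 cm⁻¹ that is -46458 cm⁻¹.
Pairing penalty: 3 pairs vs 2 in the high-spin reference → 1 extra × P = 21400 cm⁻¹.
Combining: -46458 + 21400 = -25058 cm⁻¹.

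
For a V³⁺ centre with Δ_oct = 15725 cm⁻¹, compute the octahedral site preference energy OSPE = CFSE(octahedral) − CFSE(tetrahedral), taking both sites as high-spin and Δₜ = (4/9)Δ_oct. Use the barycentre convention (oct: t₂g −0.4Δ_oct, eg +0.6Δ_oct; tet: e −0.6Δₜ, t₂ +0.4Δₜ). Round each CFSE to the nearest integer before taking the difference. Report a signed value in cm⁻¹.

-4193

V³⁺: group 5, so d-count = 5 − 3 = 2.
Octahedral (high-spin): t₂g² eg⁰, CFSE = 2(−0.4) + 0(+0.6) = -0.8Δ_oct = -0.8 × 15725 = -12580 cm⁻¹.
Tetrahedral: e² t₂⁰, CFSE = 2(−0.6) + 0(+0.4) = -1.2Δₜ = -1.2 × (4/9) × 15725 = -8387 cm⁻¹.
OSPE = CFSE(oct) − CFSE(tet) = -12580 − (-8387) = -4193 cm⁻¹.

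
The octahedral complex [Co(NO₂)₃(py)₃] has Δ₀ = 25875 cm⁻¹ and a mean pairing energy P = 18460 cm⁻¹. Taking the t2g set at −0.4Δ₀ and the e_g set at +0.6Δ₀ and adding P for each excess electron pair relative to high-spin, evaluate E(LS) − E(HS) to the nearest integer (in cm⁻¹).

-14830

Ligand charges: 3×(-1) from NO₂⁻ and 3×(+0) from py sum to -3; with overall charge +0, Co is +3.
Group 9 minus oxidation state +3 gives a d⁶ configuration for Co³⁺.
In the high-spin limit (t2g^4 e_g^2) the orbital term is -0.4Δ₀ = -10350 cm⁻¹, with no excess pairing.
For low-spin the configuration is t2g^6 e_g^0: orbital energy -2.4 × 25875 = -62100 cm⁻¹, and 2 additional pairs relative to high-spin add 36920 cm⁻¹, giving -25180 cm⁻¹.
The difference is -25180 − (-10350) = -14830 cm⁻¹, so low-spin lies lower.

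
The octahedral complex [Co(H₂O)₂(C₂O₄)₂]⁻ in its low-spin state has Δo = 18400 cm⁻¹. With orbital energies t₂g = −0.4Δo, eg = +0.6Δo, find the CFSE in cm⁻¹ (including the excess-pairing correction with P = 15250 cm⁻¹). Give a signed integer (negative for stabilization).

Ligand charges: 2×(+0) from H₂O and 2×(-2) from C₂O₄²⁻ sum to -4; with overall charge -1, Co is +3.
Group 9 minus oxidation state +3 gives a d⁶ configuration for Co³⁺.
Electron filling gives t₂g⁶ eg⁰.
Orbital CFSE = 6(-0.4) + 0(0.6) = -2.4Δo = -2.4 × 18400 = -44160 cm⁻¹.
Pairing penalty: 3 pairs vs 1 in the high-spin reference → 2 extra × P = 30500 cm⁻¹.
Net CFSE = -44160 + 30500 = -13660 cm⁻¹.

-13660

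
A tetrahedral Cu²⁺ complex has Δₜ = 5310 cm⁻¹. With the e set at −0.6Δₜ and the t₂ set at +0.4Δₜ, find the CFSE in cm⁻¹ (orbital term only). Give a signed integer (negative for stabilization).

-2124

Cu is in group 11, so Cu²⁺ is d⁹ (11 − 2 = 9).
With tetrahedral geometry the complex is necessarily high-spin.
Configuration: e⁴ t₂⁵.
Orbital CFSE = 4(-0.6) + 5(0.4) = -0.4Δₜ = -0.4 × 5310 = -2124 cm⁻¹.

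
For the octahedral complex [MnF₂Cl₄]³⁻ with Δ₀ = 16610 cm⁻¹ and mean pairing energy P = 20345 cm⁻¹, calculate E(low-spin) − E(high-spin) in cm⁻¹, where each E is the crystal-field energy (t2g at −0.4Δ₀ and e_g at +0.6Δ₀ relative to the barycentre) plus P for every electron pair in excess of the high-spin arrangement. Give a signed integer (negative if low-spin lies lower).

3735

Ligand charges: 2×(-1) from F⁻ and 4×(-1) from Cl⁻ sum to -6; with overall charge -3, Mn is +3.
Mn is in group 7, so Mn³⁺ is d⁴ (7 − 3 = 4).
High-spin: t2g^3 e_g^1, CFSE = -0.6Δ₀ = -9966 cm⁻¹.
Low-spin t2g^4 e_g^0 gives -1.6Δ₀ = -26576 cm⁻¹, but forming 1 extra pair costs 1P = 20345 cm⁻¹, so E(LS) = -26576 + 20345 = -6231 cm⁻¹.
E(LS) − E(HS) = -6231 − (-9966) = 3735 cm⁻¹.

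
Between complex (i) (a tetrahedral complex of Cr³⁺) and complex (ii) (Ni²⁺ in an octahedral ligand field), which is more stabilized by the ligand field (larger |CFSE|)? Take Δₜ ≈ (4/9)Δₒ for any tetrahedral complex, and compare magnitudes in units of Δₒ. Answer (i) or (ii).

(i): Cr sits in group 6; removing 3 electrons leaves Cr³⁺ with 6 − 3 = 3 d electrons; Tetrahedral fields are weak (Δₜ ≈ 4/9 Δₒ), so electrons fill high-spin; e² t₂¹, CFSE = -0.8Δₜ ≈ -0.36Δₒ.
(ii): Ni sits in group 10; removing 2 electrons leaves Ni²⁺ with 10 − 2 = 8 d electrons; t2g^6 e_g^2, CFSE = -1.2Δₒ.
So (ii) has the larger |CFSE|.

(ii)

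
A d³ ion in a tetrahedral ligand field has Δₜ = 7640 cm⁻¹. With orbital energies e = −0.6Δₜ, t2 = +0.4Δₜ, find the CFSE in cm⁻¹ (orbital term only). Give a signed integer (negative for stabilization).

-6112

Tetrahedral splitting is small, so the complex is high-spin.
Configuration: e^2 t2^1.
CFSE(orbital) = 2×(-0.6Δₜ) + 1×(0.4Δₜ) = -0.8Δₜ; with Δₜ = 7640 cm⁻¹ that is -6112 cm⁻¹.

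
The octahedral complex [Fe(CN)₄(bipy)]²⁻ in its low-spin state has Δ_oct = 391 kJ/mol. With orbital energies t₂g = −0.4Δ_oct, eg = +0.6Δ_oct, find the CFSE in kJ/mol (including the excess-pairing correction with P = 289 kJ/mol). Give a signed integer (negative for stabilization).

-360

Ligand charges: 4×(-1) from CN⁻ and 1×(+0) from bipy sum to -4; with overall charge -2, Fe is +2.
Group 8 minus oxidation state +2 gives a d⁶ configuration for Fe²⁺.
Configuration: t₂g⁶ eg⁰.
CFSE(orbital) = 6×(-0.4Δ_oct) + 0×(0.6Δ_oct) = -2.4Δ_oct; with Δ_oct = 391 kJ/mol that is -938 kJ/mol.
Relative to high-spin t₂g⁴ eg² (1 paired), the low-spin configuration has 2 additional pairs, contributing +2 × 289 = +578 kJ/mol.
Net CFSE = -938 + 578 = -360 kJ/mol.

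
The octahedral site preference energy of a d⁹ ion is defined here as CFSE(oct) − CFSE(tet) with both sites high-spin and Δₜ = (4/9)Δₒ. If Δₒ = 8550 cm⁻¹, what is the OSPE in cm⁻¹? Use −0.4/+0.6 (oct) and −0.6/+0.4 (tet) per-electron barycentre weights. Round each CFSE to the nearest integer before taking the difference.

-3610

Octahedral high-spin t₂g⁶ eg³: CFSE = -0.6 × 8550 = -5130 cm⁻¹.
In a tetrahedral site the filling is e⁴ t₂⁵: CFSE(tet) = -0.4Δₜ = -0.4 × (4/9)(8550) = -1520 cm⁻¹.
OSPE = -5130 − (-1520) = -3610 cm⁻¹.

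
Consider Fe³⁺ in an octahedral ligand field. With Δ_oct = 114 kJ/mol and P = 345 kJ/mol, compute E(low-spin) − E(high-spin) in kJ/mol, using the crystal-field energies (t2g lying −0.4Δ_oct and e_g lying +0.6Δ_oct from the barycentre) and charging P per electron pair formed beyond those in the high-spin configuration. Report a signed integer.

462

Fe³⁺: group 8, so d-count = 8 − 3 = 5.
High-spin: t2g^3 e_g^2, CFSE = 0.0Δ_oct = 0 kJ/mol.
Low-spin t2g^5 e_g^0 gives -2.0Δ_oct = -228 kJ/mol, but forming 2 extra pairs costs 2P = 690 kJ/mol, so E(LS) = -228 + 690 = 462 kJ/mol.
E(LS) − E(HS) = 462 − (0) = 462 kJ/mol.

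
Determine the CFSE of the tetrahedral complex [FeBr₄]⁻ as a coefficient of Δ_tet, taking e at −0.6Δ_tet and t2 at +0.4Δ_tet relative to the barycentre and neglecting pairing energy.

Each Br⁻ contributes -1; 4 × (-1) = -4. With overall charge -1, Fe is in the +3 oxidation state.
Fe is in group 8, so Fe³⁺ is d⁵ (8 − 3 = 5).
Tetrahedral splitting is small, so the complex is high-spin.
Configuration: e^2 t2^3.
CFSE = 2(-0.6Δ_tet) + 3(0.4Δ_tet) = -1.2Δ_tet + 1.2Δ_tet = 0.0Δ_tet.

0.0 Δ_tet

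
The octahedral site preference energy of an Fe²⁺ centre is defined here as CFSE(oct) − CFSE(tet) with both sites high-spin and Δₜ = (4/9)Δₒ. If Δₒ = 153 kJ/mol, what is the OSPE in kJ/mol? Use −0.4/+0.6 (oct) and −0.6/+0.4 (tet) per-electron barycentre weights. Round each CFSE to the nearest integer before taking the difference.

Fe sits in group 8; removing 2 electrons leaves Fe²⁺ with 8 − 2 = 6 d electrons.
Octahedral high-spin t₂g⁴ eg²: CFSE = -0.4 × 153 = -61 kJ/mol.
Tetrahedral: e³ t₂³, CFSE = 3(−0.6) + 3(+0.4) = -0.6Δₜ = -0.6 × (4/9) × 153 = -41 kJ/mol.
Subtracting, OSPE = -61 − (-41) = -20 kJ/mol.

-20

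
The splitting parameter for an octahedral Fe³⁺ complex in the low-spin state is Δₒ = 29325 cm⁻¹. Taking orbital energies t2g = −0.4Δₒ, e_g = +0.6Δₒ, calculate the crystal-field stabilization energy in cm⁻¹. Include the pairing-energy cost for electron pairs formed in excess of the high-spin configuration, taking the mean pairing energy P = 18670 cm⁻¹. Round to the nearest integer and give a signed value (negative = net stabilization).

Fe sits in group 8; removing 3 electrons leaves Fe³⁺ with 8 − 3 = 5 d electrons.
Electron filling gives t2g^5 e_g^0.
Orbital CFSE = 5(-0.4) + 0(0.6) = -2.0Δₒ = -2.0 × 29325 = -58650 cm⁻¹.
Pairing penalty: 2 pairs vs 0 in the high-spin reference → 2 extra × P = 37340 cm⁻¹.
Overall CFSE = -58650 + 37340 = -21310 cm⁻¹.

-21310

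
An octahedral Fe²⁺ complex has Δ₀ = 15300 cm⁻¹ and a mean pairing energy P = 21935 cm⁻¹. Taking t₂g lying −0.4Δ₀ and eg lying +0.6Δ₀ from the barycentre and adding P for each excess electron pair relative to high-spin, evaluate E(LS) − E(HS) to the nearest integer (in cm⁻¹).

13270

Group 8 minus oxidation state +2 gives a d⁶ configuration for Fe²⁺.
High-spin: t₂g⁴ eg², CFSE = -0.4Δ₀ = -6120 cm⁻¹.
For low-spin the configuration is t₂g⁶ eg⁰: orbital energy -2.4 × 15300 = -36720 cm⁻¹, and 2 additional pairs relative to high-spin add 43870 cm⁻¹, giving 7150 cm⁻¹.
Thus E(LS) − E(HS) = 13270 cm⁻¹.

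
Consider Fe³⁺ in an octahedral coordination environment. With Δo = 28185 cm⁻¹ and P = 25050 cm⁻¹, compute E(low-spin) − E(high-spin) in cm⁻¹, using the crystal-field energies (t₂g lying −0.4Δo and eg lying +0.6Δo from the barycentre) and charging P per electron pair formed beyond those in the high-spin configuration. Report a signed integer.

Group 8 minus oxidation state +3 gives a d⁵ configuration for Fe³⁺.
High-spin: t₂g³ eg², CFSE = 0.0Δo = 0 cm⁻¹.
For low-spin the configuration is t₂g⁵ eg⁰: orbital energy -2.0 × 28185 = -56370 cm⁻¹, and 2 additional pairs relative to high-spin add 50100 cm⁻¹, giving -6270 cm⁻¹.
Thus E(LS) − E(HS) = -6270 cm⁻¹.

-6270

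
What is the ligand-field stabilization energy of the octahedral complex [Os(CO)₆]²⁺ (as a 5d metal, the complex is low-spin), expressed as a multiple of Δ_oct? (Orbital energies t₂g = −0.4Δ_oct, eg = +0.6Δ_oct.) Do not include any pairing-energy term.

-2.4 Δ_oct

CO is neutral, so the +2 overall charge sits on Os: oxidation state +2.
Group 8 minus oxidation state +2 gives a d⁶ configuration for Os²⁺.
Configuration: t₂g⁶ eg⁰.
CFSE = 6(-0.4Δ_oct) + 0(0.6Δ_oct) = -2.4Δ_oct + 0.0Δ_oct = -2.4Δ_oct.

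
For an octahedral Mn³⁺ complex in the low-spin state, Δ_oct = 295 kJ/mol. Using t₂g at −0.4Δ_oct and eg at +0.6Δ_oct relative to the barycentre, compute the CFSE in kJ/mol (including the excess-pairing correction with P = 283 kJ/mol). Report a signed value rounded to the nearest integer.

-189

Mn³⁺: group 7, so d-count = 7 − 3 = 4.
Configuration: t₂g⁴ eg⁰.
CFSE(orbital) = 4×(-0.4Δ_oct) + 0×(0.6Δ_oct) = -1.6Δ_oct; with Δ_oct = 295 kJ/mol that is -472 kJ/mol.
Pairing penalty: 1 pair vs 0 in the high-spin reference → 1 extra × P = 283 kJ/mol.
Combining: -472 + 283 = -189 kJ/mol.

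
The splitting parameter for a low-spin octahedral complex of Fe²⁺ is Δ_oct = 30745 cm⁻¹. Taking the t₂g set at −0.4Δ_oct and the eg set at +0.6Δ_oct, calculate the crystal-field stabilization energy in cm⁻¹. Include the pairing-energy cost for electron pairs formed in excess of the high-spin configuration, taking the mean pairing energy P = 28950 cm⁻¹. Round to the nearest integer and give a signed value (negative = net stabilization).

Fe is in group 8, so Fe²⁺ is d⁶ (8 − 2 = 6).
Configuration: t₂g⁶ eg⁰.
CFSE(orbital) = 6×(-0.4Δ_oct) + 0×(0.6Δ_oct) = -2.4Δ_oct; with Δ_oct = 30745 cm⁻¹ that is -73788 cm⁻¹.
Pairing penalty: 3 pairs vs 1 in the high-spin reference → 2 extra × P = 57900 cm⁻¹.
Overall CFSE = -73788 + 57900 = -15888 cm⁻¹.

-15888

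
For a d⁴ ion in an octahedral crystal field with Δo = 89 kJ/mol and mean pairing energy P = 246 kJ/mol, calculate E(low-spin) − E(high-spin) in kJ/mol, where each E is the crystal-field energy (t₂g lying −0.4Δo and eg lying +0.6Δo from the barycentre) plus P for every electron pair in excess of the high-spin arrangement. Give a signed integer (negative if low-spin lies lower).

High-spin: t₂g³ eg¹, CFSE = -0.6Δo = -53 kJ/mol.
Low-spin t₂g⁴ eg⁰ gives -1.6Δo = -142 kJ/mol, but forming 1 extra pair costs 1P = 246 kJ/mol, so E(LS) = -142 + 246 = 104 kJ/mol.
The difference is 104 − (-53) = 157 kJ/mol, so high-spin lies lower.

157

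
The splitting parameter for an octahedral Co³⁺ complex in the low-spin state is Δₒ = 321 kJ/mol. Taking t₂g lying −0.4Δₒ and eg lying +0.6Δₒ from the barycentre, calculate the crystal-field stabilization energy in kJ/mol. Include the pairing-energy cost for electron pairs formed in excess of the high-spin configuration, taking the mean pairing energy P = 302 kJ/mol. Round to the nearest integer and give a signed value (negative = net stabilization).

Co sits in group 9; removing 3 electrons leaves Co³⁺ with 9 − 3 = 6 d electrons.
Electron filling gives t₂g⁶ eg⁰.
CFSE(orbital) = 6×(-0.4Δₒ) + 0×(0.6Δₒ) = -2.4Δₒ; with Δₒ = 321 kJ/mol that is -770 kJ/mol.
High-spin d⁶ would be t₂g⁴ eg² with 1 pair; low-spin has 3, so 2 excess pairs cost +2P = +604 kJ/mol.
Overall CFSE = -770 + 604 = -166 kJ/mol.

-166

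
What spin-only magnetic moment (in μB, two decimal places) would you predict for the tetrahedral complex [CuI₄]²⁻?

Each I⁻ contributes -1; 4 × (-1) = -4. With overall charge -2, Cu is in the +2 oxidation state.
Cu sits in group 11; removing 2 electrons leaves Cu²⁺ with 11 − 2 = 9 d electrons.
With tetrahedral geometry the complex is necessarily high-spin.
Configuration: e^4 t2^5 → 1 unpaired electron.
μ(spin-only) = √[1(1+2)] = √3 ≈ 1.73 μB.

1.73 μB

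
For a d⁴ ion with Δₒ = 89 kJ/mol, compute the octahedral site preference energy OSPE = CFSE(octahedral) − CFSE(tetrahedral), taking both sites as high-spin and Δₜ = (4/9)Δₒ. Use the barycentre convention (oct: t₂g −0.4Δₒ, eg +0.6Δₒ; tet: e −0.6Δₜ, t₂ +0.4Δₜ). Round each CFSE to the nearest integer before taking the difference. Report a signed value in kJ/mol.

-37

Octahedral high-spin t₂g³ eg¹: CFSE = -0.6 × 89 = -53 kJ/mol.
Tetrahedral: e² t₂², CFSE = 2(−0.6) + 2(+0.4) = -0.4Δₜ = -0.4 × (4/9) × 89 = -16 kJ/mol.
OSPE = CFSE(oct) − CFSE(tet) = -53 − (-16) = -37 kJ/mol.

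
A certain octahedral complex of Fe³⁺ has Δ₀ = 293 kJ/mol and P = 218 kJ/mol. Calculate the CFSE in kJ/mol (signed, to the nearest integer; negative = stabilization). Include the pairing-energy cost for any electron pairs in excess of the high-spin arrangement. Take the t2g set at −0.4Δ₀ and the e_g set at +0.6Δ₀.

-150

Group 8 minus oxidation state +3 gives a d⁵ configuration for Fe³⁺.
With Δ₀ > P the complex is low-spin.
Filling d⁵ accordingly: t2g^5 e_g^0.
Orbital CFSE = -2.0Δ₀ = -2.0 × 293 = -586 kJ/mol.
Excess pairs vs high-spin: 2 − 0 = 2; pairing cost = +436 kJ/mol.
Net CFSE = -586 + 436 = -150 kJ/mol.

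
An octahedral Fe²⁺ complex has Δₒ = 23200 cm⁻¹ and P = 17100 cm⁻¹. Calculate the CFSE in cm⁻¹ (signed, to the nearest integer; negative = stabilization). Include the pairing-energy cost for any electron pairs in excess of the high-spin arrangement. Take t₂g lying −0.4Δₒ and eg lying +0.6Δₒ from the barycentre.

Fe sits in group 8; removing 2 electrons leaves Fe²⁺ with 8 − 2 = 6 d electrons.
With Δₒ > P the complex is low-spin.
Filling d⁶ accordingly: t₂g⁶ eg⁰.
Orbital CFSE = -2.4Δₒ = -2.4 × 23200 = -55680 cm⁻¹.
Excess pairs vs high-spin: 3 − 1 = 2; pairing cost = +34200 cm⁻¹.
Net CFSE = -55680 + 34200 = -21480 cm⁻¹.

-21480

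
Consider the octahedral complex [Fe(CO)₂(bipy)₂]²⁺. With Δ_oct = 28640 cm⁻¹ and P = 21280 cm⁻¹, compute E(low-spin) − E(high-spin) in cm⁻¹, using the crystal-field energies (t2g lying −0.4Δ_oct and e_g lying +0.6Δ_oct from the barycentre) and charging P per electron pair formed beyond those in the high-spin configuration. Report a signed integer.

-14720

Ligand charges: 2×(+0) from CO and 2×(+0) from bipy sum to +0; with overall charge +2, Fe is +2.
Fe sits in group 8; removing 2 electrons leaves Fe²⁺ with 8 − 2 = 6 d electrons.
High-spin d⁶ fills as t2g^4 e_g^2 with CFSE 4(−0.4) + 2(+0.6) = -0.4Δ_oct = -11456 cm⁻¹.
Low-spin: t2g^6 e_g^0, orbital CFSE = -2.4Δ_oct = -68736 cm⁻¹; plus 2 excess pairs × P = +42560 cm⁻¹; total -26176 cm⁻¹.
The difference is -26176 − (-11456) = -14720 cm⁻¹, so low-spin lies lower.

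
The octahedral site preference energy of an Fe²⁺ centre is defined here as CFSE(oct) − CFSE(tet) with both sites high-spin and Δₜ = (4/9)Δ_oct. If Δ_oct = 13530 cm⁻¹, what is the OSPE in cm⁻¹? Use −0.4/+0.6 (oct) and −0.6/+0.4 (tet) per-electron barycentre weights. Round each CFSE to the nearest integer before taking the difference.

Fe is in group 8, so Fe²⁺ is d⁶ (8 − 2 = 6).
Octahedral (high-spin): t2g^4 e_g^2, CFSE = 4(−0.4) + 2(+0.6) = -0.4Δ_oct = -0.4 × 13530 = -5412 cm⁻¹.
Tetrahedral e^3 t2^3 gives -0.6Δₜ = -0.6 × (4/9) × 13530 = -3608 cm⁻¹.
OSPE = CFSE(oct) − CFSE(tet) = -5412 − (-3608) = -1804 cm⁻¹.

-1804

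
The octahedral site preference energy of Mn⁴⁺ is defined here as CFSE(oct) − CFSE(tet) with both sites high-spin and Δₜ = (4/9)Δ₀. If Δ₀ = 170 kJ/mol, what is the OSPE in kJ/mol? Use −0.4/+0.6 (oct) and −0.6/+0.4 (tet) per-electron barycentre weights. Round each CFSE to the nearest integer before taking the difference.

-144

Mn sits in group 7; removing 4 electrons leaves Mn⁴⁺ with 7 − 4 = 3 d electrons.
Octahedral (high-spin): t₂g³ eg⁰, CFSE = 3(−0.4) + 0(+0.6) = -1.2Δ₀ = -1.2 × 170 = -204 kJ/mol.
Tetrahedral e² t₂¹ gives -0.8Δₜ = -0.8 × (4/9) × 170 = -60 kJ/mol.
OSPE = CFSE(oct) − CFSE(tet) = -204 − (-60) = -144 kJ/mol.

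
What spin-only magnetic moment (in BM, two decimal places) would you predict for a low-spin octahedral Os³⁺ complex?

1.73 BM

Os is in group 8, so Os³⁺ is d⁵ (8 − 3 = 5).
Configuration: t₂g⁵ eg⁰ → 1 unpaired electron.
μ(spin-only) = √[1(1+2)] = √3 ≈ 1.73 BM.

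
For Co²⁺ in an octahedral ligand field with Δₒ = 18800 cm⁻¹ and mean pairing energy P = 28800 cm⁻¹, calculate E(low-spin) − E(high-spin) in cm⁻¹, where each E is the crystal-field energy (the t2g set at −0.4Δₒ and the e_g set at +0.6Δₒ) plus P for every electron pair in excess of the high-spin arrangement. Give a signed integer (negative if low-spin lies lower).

10000

Co sits in group 9; removing 2 electrons leaves Co²⁺ with 9 − 2 = 7 d electrons.
In the high-spin limit (t2g^5 e_g^2) the orbital term is -0.8Δₒ = -15040 cm⁻¹, with no excess pairing.
Low-spin: t2g^6 e_g^1, orbital CFSE = -1.8Δₒ = -33840 cm⁻¹; plus 1 excess pair × P = +28800 cm⁻¹; total -5040 cm⁻¹.
E(LS) − E(HS) = -5040 − (-15040) = 10000 cm⁻¹.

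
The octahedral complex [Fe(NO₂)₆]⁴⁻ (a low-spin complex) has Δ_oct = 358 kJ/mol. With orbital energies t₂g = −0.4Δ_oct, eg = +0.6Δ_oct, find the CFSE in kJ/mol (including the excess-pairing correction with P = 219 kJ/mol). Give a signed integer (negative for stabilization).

-421

Each NO₂⁻ contributes -1; 6 × (-1) = -6. With overall charge -4, Fe is in the +2 oxidation state.
Fe²⁺: group 8, so d-count = 8 − 2 = 6.
The d⁶ electrons fill as t₂g⁶ eg⁰.
The orbital stabilization is -2.4Δ_oct = -2.4 × 358 = -859 kJ/mol.
High-spin d⁶ would be t₂g⁴ eg² with 1 pair; low-spin has 3, so 2 excess pairs cost +2P = +438 kJ/mol.
Net CFSE = -859 + 438 = -421 kJ/mol.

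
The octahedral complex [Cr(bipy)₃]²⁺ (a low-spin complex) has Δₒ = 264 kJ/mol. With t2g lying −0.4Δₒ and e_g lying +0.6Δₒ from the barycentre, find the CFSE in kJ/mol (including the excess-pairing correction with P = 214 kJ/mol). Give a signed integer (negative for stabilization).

bipy is neutral, so the +2 overall charge sits on Cr: oxidation state +2.
Cr is in group 6, so Cr²⁺ is d⁴ (6 − 2 = 4).
Configuration: t2g^4 e_g^0.
Orbital CFSE = 4(-0.4) + 0(0.6) = -1.6Δₒ = -1.6 × 264 = -422 kJ/mol.
Pairing penalty: 1 pair vs 0 in the high-spin reference → 1 extra × P = 214 kJ/mol.
Net CFSE = -422 + 214 = -208 kJ/mol.

-208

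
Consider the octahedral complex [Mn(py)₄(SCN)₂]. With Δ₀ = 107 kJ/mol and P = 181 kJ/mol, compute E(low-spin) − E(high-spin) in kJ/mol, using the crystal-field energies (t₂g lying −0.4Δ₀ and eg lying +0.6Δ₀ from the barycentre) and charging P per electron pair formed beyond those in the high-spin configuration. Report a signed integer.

Ligand charges: 4×(+0) from py and 2×(-1) from SCN⁻ sum to -2; with overall charge +0, Mn is +2.
Mn²⁺: group 7, so d-count = 7 − 2 = 5.
High-spin d⁵ fills as t₂g³ eg² with CFSE 3(−0.4) + 2(+0.6) = 0.0Δ₀ = 0 kJ/mol.
Low-spin t₂g⁵ eg⁰ gives -2.0Δ₀ = -214 kJ/mol, but forming 2 extra pairs costs 2P = 362 kJ/mol, so E(LS) = -214 + 362 = 148 kJ/mol.
The difference is 148 − (0) = 148 kJ/mol, so high-spin lies lower.

148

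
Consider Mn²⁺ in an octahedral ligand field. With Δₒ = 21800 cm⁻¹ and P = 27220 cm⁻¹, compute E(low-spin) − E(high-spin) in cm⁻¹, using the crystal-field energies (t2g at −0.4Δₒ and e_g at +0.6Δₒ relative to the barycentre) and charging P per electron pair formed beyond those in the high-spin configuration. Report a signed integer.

Group 7 minus oxidation state +2 gives a d⁵ configuration for Mn²⁺.
High-spin: t2g^3 e_g^2, CFSE = 0.0Δₒ = 0 cm⁻¹.
Low-spin t2g^5 e_g^0 gives -2.0Δₒ = -43600 cm⁻¹, but forming 2 extra pairs costs 2P = 54440 cm⁻¹, so E(LS) = -43600 + 54440 = 10840 cm⁻¹.
The difference is 10840 − (0) = 10840 cm⁻¹, so high-spin lies lower.

10840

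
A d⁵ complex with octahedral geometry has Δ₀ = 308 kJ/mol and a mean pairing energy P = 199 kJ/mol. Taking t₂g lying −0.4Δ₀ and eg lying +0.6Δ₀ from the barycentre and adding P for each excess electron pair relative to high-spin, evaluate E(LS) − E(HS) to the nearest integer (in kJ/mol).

In the high-spin limit (t₂g³ eg²) the orbital term is 0.0Δ₀ = 0 kJ/mol, with no excess pairing.
Low-spin t₂g⁵ eg⁰ gives -2.0Δ₀ = -616 kJ/mol, but forming 2 extra pairs costs 2P = 398 kJ/mol, so E(LS) = -616 + 398 = -218 kJ/mol.
The difference is -218 − (0) = -218 kJ/mol, so low-spin lies lower.

-218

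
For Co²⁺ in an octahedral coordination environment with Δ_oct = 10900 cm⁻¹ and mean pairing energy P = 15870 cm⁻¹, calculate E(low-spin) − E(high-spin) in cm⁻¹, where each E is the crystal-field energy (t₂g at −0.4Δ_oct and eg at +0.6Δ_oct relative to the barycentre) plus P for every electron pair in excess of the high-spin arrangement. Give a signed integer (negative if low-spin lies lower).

4970

Co is in group 9, so Co²⁺ is d⁷ (9 − 2 = 7).
High-spin: t₂g⁵ eg², CFSE = -0.8Δ_oct = -8720 cm⁻¹.
Low-spin: t₂g⁶ eg¹, orbital CFSE = -1.8Δ_oct = -19620 cm⁻¹; plus 1 excess pair × P = +15870 cm⁻¹; total -3750 cm⁻¹.
The difference is -3750 − (-8720) = 4970 cm⁻¹, so high-spin lies lower.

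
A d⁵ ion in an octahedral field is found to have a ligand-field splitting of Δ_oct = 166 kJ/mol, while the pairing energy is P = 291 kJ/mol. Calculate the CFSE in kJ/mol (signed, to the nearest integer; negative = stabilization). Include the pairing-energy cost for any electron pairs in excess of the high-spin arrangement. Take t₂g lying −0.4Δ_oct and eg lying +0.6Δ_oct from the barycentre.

0

Δ_oct < P, so pairing is avoided: the ground state is high-spin.
That gives t₂g³ eg².
Orbital CFSE = 0.0Δ_oct = 0.0 × 166 = 0 kJ/mol.
High-spin has no excess pairs, so no pairing correction applies.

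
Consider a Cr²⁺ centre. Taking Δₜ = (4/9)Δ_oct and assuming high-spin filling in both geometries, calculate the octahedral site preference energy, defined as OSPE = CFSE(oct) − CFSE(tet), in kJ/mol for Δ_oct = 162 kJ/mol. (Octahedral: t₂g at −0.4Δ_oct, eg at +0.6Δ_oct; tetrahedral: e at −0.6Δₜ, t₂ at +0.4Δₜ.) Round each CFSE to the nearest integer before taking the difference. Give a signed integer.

-68

Cr sits in group 6; removing 2 electrons leaves Cr²⁺ with 6 − 2 = 4 d electrons.
Octahedral high-spin t₂g³ eg¹: CFSE = -0.6 × 162 = -97 kJ/mol.
Tetrahedral: e² t₂², CFSE = 2(−0.6) + 2(+0.4) = -0.4Δₜ = -0.4 × (4/9) × 162 = -29 kJ/mol.
OSPE = CFSE(oct) − CFSE(tet) = -97 − (-29) = -68 kJ/mol.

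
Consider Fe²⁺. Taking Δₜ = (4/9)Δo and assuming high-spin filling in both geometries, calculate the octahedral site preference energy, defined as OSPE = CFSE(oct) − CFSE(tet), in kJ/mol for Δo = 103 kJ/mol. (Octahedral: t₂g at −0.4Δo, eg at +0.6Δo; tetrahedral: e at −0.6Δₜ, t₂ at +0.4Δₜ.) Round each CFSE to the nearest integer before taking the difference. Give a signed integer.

-14

Fe²⁺: group 8, so d-count = 8 − 2 = 6.
Octahedral (high-spin): t₂g⁴ eg², CFSE = 4(−0.4) + 2(+0.6) = -0.4Δo = -0.4 × 103 = -41 kJ/mol.
Tetrahedral e³ t₂³ gives -0.6Δₜ = -0.6 × (4/9) × 103 = -27 kJ/mol.
OSPE = CFSE(oct) − CFSE(tet) = -41 − (-27) = -14 kJ/mol.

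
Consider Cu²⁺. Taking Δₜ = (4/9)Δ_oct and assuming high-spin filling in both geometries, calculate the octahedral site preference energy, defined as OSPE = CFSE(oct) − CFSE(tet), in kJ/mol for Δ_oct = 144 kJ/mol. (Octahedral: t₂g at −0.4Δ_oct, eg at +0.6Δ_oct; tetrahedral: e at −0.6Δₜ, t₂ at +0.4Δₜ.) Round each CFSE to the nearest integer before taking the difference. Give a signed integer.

-60

Cu²⁺: group 11, so d-count = 11 − 2 = 9.
Octahedral high-spin t2g^6 e_g^3: CFSE = -0.6 × 144 = -86 kJ/mol.
Tetrahedral: e^4 t2^5, CFSE = 4(−0.6) + 5(+0.4) = -0.4Δₜ = -0.4 × (4/9) × 144 = -26 kJ/mol.
OSPE = -86 − (-26) = -60 kJ/mol.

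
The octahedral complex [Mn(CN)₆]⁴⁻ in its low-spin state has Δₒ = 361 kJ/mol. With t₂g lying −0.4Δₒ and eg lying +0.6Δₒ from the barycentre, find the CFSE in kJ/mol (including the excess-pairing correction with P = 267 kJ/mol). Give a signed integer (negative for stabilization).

Each CN⁻ contributes -1; 6 × (-1) = -6. With overall charge -4, Mn is in the +2 oxidation state.
Group 7 minus oxidation state +2 gives a d⁵ configuration for Mn²⁺.
The d⁵ electrons fill as t₂g⁵ eg⁰.
The orbital stabilization is -2.0Δₒ = -2.0 × 361 = -722 kJ/mol.
High-spin d⁵ would be t₂g³ eg² with 0 pairs; low-spin has 2, so 2 excess pairs cost +2P = +534 kJ/mol.
Net CFSE = -722 + 534 = -188 kJ/mol.

-188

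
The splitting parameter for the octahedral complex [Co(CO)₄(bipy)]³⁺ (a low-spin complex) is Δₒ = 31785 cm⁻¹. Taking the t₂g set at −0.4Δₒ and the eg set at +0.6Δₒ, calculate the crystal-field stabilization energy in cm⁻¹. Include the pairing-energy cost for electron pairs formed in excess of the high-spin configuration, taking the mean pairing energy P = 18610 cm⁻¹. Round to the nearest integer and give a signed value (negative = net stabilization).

Ligand charges: 4×(+0) from CO and 1×(+0) from bipy sum to +0; with overall charge +3, Co is +3.
Group 9 minus oxidation state +3 gives a d⁶ configuration for Co³⁺.
Electron filling gives t₂g⁶ eg⁰.
CFSE(orbital) = 6×(-0.4Δₒ) + 0×(0.6Δₒ) = -2.4Δₒ; with Δₒ = 31785 cm⁻¹ that is -76284 cm⁻¹.
Relative to high-spin t₂g⁴ eg² (1 paired), the low-spin configuration has 2 additional pairs, contributing +2 × 18610 = +37220 cm⁻¹.
Overall CFSE = -76284 + 37220 = -39064 cm⁻¹.

-39064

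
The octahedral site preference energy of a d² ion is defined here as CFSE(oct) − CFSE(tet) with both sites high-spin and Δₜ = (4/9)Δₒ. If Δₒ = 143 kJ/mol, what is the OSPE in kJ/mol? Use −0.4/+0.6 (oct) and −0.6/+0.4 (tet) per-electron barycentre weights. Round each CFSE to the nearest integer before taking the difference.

In an octahedral site d² (HS) is t₂g² eg⁰, giving CFSE(oct) = -0.8Δₒ = -114 kJ/mol.
In a tetrahedral site the filling is e² t₂⁰: CFSE(tet) = -1.2Δₜ = -1.2 × (4/9)(143) = -76 kJ/mol.
Subtracting, OSPE = -114 − (-76) = -38 kJ/mol.

-38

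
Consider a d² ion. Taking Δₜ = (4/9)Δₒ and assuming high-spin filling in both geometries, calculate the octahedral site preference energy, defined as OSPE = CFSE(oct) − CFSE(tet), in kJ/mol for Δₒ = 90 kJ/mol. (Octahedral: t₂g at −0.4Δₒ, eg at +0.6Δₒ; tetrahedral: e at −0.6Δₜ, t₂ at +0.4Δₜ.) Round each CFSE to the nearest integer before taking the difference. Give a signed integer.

-24

Octahedral high-spin t₂g² eg⁰: CFSE = -0.8 × 90 = -72 kJ/mol.
Tetrahedral e² t₂⁰ gives -1.2Δₜ = -1.2 × (4/9) × 90 = -48 kJ/mol.
OSPE = CFSE(oct) − CFSE(tet) = -72 − (-48) = -24 kJ/mol.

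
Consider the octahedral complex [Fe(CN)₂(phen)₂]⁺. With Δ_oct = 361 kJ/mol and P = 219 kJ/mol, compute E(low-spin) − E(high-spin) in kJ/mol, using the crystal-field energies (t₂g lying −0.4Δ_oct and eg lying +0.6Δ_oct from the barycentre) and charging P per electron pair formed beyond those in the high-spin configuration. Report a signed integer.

-284

Ligand charges: 2×(-1) from CN⁻ and 2×(+0) from phen sum to -2; with overall charge +1, Fe is +3.
Fe is in group 8, so Fe³⁺ is d⁵ (8 − 3 = 5).
In the high-spin limit (t₂g³ eg²) the orbital term is 0.0Δ_oct = 0 kJ/mol, with no excess pairing.
Low-spin: t₂g⁵ eg⁰, orbital CFSE = -2.0Δ_oct = -722 kJ/mol; plus 2 excess pairs × P = +438 kJ/mol; total -284 kJ/mol.
E(LS) − E(HS) = -284 − (0) = -284 kJ/mol.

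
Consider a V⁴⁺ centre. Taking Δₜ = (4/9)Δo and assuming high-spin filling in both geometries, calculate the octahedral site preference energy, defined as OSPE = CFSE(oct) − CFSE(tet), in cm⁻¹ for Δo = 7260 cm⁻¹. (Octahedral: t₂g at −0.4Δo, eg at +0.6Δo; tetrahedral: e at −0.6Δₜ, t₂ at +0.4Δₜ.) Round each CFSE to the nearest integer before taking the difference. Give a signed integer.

V is in group 5, so V⁴⁺ is d¹ (5 − 4 = 1).
In an octahedral site d¹ (HS) is t₂g¹ eg⁰, giving CFSE(oct) = -0.4Δo = -2904 cm⁻¹.
In a tetrahedral site the filling is e¹ t₂⁰: CFSE(tet) = -0.6Δₜ = -0.6 × (4/9)(7260) = -1936 cm⁻¹.
Subtracting, OSPE = -2904 − (-1936) = -968 cm⁻¹.

-968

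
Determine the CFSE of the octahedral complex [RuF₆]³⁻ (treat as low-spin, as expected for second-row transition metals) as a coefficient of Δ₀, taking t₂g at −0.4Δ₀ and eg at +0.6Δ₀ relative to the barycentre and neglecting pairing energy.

Each F⁻ contributes -1; 6 × (-1) = -6. With overall charge -3, Ru is in the +3 oxidation state.
Ru is in group 8, so Ru³⁺ is d⁵ (8 − 3 = 5).
Configuration: t₂g⁵ eg⁰.
CFSE = 5(-0.4Δ₀) + 0(0.6Δ₀) = -2.0Δ₀ + 0.0Δ₀ = -2.0Δ₀.

-2.0 Δ₀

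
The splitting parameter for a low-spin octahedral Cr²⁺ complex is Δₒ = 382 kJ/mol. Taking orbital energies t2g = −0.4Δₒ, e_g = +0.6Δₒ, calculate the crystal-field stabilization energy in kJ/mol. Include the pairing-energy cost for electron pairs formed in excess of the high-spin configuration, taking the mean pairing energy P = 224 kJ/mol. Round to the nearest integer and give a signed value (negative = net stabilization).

Cr is in group 6, so Cr²⁺ is d⁴ (6 − 2 = 4).
The d⁴ electrons fill as t2g^4 e_g^0.
CFSE(orbital) = 4×(-0.4Δₒ) + 0×(0.6Δₒ) = -1.6Δₒ; with Δₒ = 382 kJ/mol that is -611 kJ/mol.
Relative to high-spin t2g^3 e_g^1 (0 paired), the low-spin configuration has 1 additional pair, contributing +1 × 224 = +224 kJ/mol.
Net CFSE = -611 + 224 = -387 kJ/mol.

-387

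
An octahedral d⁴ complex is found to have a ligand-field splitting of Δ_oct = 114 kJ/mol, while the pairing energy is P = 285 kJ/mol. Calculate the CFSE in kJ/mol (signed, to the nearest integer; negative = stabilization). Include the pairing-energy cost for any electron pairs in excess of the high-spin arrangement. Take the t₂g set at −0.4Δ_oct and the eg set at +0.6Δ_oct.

-68

Since Δ_oct = 114 kJ/mol < P = 285 kJ/mol, the complex adopts the high-spin configuration.
That gives t₂g³ eg¹.
Orbital CFSE = -0.6Δ_oct = -0.6 × 114 = -68 kJ/mol.
High-spin has no excess pairs, so no pairing correction applies.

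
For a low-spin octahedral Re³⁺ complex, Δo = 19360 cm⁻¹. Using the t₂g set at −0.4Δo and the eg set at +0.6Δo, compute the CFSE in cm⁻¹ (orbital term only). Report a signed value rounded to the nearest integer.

-30976

Group 7 minus oxidation state +3 gives a d⁴ configuration for Re³⁺.
The d⁴ electrons fill as t₂g⁴ eg⁰.
The orbital stabilization is -1.6Δo = -1.6 × 19360 = -30976 cm⁻¹.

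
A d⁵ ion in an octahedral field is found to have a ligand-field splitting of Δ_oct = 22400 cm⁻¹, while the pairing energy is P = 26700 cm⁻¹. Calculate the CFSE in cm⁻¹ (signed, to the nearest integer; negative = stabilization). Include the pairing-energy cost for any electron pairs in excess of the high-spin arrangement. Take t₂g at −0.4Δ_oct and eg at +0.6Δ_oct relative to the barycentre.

Δ_oct < P, so pairing is avoided: the ground state is high-spin.
Filling d⁵ accordingly: t₂g³ eg².
Orbital CFSE = 0.0Δ_oct = 0.0 × 22400 = 0 cm⁻¹.
High-spin has no excess pairs, so no pairing correction applies.

0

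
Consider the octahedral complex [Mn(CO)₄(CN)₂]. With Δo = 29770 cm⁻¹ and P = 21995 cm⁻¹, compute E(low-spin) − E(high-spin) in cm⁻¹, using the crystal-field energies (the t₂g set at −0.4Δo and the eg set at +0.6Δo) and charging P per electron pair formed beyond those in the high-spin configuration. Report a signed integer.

-15550

Ligand charges: 4×(+0) from CO and 2×(-1) from CN⁻ sum to -2; with overall charge +0, Mn is +2.
Mn sits in group 7; removing 2 electrons leaves Mn²⁺ with 7 − 2 = 5 d electrons.
High-spin: t₂g³ eg², CFSE = 0.0Δo = 0 cm⁻¹.
For low-spin the configuration is t₂g⁵ eg⁰: orbital energy -2.0 × 29770 = -59540 cm⁻¹, and 2 additional pairs relative to high-spin add 43990 cm⁻¹, giving -15550 cm⁻¹.
E(LS) − E(HS) = -15550 − (0) = -15550 cm⁻¹.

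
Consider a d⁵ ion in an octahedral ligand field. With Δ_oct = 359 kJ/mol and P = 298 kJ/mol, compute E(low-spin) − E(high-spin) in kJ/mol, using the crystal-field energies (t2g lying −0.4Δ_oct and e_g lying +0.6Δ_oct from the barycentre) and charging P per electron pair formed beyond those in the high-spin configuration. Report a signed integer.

High-spin d⁵ fills as t2g^3 e_g^2 with CFSE 3(−0.4) + 2(+0.6) = 0.0Δ_oct = 0 kJ/mol.
For low-spin the configuration is t2g^5 e_g^0: orbital energy -2.0 × 359 = -718 kJ/mol, and 2 additional pairs relative to high-spin add 596 kJ/mol, giving -122 kJ/mol.
E(LS) − E(HS) = -122 − (0) = -122 kJ/mol.

-122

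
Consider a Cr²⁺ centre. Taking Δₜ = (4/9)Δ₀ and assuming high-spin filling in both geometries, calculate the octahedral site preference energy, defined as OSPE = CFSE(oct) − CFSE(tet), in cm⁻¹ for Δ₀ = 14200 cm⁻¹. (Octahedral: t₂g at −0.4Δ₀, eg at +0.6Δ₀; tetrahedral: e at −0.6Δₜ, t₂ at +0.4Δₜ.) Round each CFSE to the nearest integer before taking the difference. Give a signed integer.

Cr²⁺: group 6, so d-count = 6 − 2 = 4.
In an octahedral site d⁴ (HS) is t2g^3 e_g^1, giving CFSE(oct) = -0.6Δ₀ = -8520 cm⁻¹.
Tetrahedral: e^2 t2^2, CFSE = 2(−0.6) + 2(+0.4) = -0.4Δₜ = -0.4 × (4/9) × 14200 = -2524 cm⁻¹.
OSPE = CFSE(oct) − CFSE(tet) = -8520 − (-2524) = -5996 cm⁻¹.

-5996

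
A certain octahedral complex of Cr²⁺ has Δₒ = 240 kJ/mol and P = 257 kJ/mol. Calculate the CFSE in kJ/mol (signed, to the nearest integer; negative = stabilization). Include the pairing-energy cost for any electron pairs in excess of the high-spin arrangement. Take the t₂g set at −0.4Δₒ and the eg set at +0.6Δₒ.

-144

Cr sits in group 6; removing 2 electrons leaves Cr²⁺ with 6 − 2 = 4 d electrons.
Δₒ < P, so pairing is avoided: the ground state is high-spin.
Filling d⁴ accordingly: t₂g³ eg¹.
Orbital CFSE = -0.6Δₒ = -0.6 × 240 = -144 kJ/mol.
High-spin has no excess pairs, so no pairing correction applies.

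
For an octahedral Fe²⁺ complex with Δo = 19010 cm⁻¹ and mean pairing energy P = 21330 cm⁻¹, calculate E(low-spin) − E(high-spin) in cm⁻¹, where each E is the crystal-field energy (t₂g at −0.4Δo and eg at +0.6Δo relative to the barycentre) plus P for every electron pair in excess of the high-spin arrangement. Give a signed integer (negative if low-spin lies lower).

4640

Group 8 minus oxidation state +2 gives a d⁶ configuration for Fe²⁺.
High-spin: t₂g⁴ eg², CFSE = -0.4Δo = -7604 cm⁻¹.
For low-spin the configuration is t₂g⁶ eg⁰: orbital energy -2.4 × 19010 = -45624 cm⁻¹, and 2 additional pairs relative to high-spin add 42660 cm⁻¹, giving -2964 cm⁻¹.
Thus E(LS) − E(HS) = 4640 cm⁻¹.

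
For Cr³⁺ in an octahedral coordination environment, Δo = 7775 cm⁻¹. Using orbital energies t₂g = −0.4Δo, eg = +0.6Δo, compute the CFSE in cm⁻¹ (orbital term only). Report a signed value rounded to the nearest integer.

-9330

Cr sits in group 6; removing 3 electrons leaves Cr³⁺ with 6 − 3 = 3 d electrons.
Configuration: t₂g³ eg⁰.
Orbital CFSE = 3(-0.4) + 0(0.6) = -1.2Δo = -1.2 × 7775 = -9330 cm⁻¹.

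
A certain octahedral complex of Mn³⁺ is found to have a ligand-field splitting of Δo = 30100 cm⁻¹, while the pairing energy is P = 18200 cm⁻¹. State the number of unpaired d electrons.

2

Mn sits in group 7; removing 3 electrons leaves Mn³⁺ with 7 − 3 = 4 d electrons.
Since Δo = 30100 cm⁻¹ > P = 18200 cm⁻¹, the complex adopts the low-spin configuration.
Filling d⁴ accordingly: t₂g⁴ eg⁰.
Unpaired electrons: 2.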